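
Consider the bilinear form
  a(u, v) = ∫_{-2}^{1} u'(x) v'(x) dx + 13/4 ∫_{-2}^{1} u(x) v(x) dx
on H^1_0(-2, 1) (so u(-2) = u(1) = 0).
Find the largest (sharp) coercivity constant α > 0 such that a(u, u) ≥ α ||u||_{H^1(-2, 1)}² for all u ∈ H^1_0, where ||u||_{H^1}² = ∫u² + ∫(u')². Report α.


α = 1

Coercivity of a(·,·) on H^1_0(-2, 1) means a(u, u) ≥ α ||u||_{H^1}² for every u ∈ H^1_0.
The interval has length L = 3, and Poincaré/coercivity depend only on L. Here a(u, u) = ∫(u')² + (13/4)·∫u².
Here c = 13/4 ≥ 1, so a(u,u) = ∫(u')² + c∫u² ≥ ∫(u')² + ∫u² = ||u||_{H^1}², i.e. α = 1 works. No larger α is possible: a(u,u) ≥ α||u||_{H^1}² means (1−α)∫(u')² ≥ (α−c)∫u², and for the modes u_n = sin(nπ(x−x₀)/L) (x₀ the left endpoint) one has ∫u_n²/∫(u_n')² = (L/(nπ))² → 0, so a(u_n,u_n)/||u_n||_{H^1}² → 1. Hence the optimal constant is α = 1.
Therefore α = 1.


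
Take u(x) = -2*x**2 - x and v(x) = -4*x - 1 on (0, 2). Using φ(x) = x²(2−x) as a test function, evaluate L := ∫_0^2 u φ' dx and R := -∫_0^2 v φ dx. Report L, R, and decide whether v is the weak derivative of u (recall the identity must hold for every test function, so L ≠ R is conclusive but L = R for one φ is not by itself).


LHS = 116/15, RHS = 116/15. Yes, v = u' weakly.

u(x) = -2*x**2 - x, classical derivative u'(x) = -4*x - 1.
φ(x) = x²(2−x), so φ'(x) = x*(4 - 3*x).
Note φ(0) = φ(2) = 0, so the boundary term u·φ vanishes.
LHS = ∫_0^2 u(x) φ'(x) dx = ∫_0^2 (6*x^4 - 5*x^3 - 4*x^2) dx. Term by term:
  ∫_0^2 6*x^4 dx = 192/5;  ∫_0^2 -5*x^3 dx = -20;  ∫_0^2 -4*x^2 dx = -32/3.
Sum: 192/5 − 20 − 32/3 = 116/15.
So LHS = 116/15.
∫_0^2 v(x) φ(x) dx = ∫_0^2 (4*x^4 - 7*x^3 - 2*x^2) dx. Term by term:
  ∫_0^2 4*x^4 dx = 128/5;  ∫_0^2 -7*x^3 dx = -28;  ∫_0^2 -2*x^2 dx = -16/3.
Sum: 128/5 − 28 − 16/3 = -116/15.
So RHS = -∫_0^2 v(x) φ(x) dx = 116/15.
LHS = RHS, so the identity holds for this test φ.
Moreover u is smooth here and v(x) = u'(x) = -4*x - 1 pointwise, so the identity holds for every test function. Hence v is the weak derivative of u.


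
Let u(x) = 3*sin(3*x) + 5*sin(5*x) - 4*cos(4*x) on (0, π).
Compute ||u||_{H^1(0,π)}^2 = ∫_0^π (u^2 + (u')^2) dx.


||u||_{H^1(0,π)}^2 = -25568/63 + 506*π

u'(x) = 16*sin(4*x) + 9*cos(3*x) + 25*cos(5*x).
Expand u² and (u')² and integrate term by term on (0, π), using: for integers n ≥ 1, ∫_0^π sin²(nx) dx = ∫_0^π cos²(nx) dx = π/2; for n ≠ n', ∫_0^π sin(nx)sin(n'x) dx = ∫_0^π cos(nx)cos(n'x) dx = 0; and by product-to-sum, ∫_0^π sin(nx)cos(n'x) dx = ½∫_0^π [sin((n+n')x) + sin((n−n')x)] dx, which is 0 when n+n' is even and 2n/(n²−n'²) when n+n' is odd (it need not vanish on (0, π)).
  u² squared terms: (-4)²·∫cos(4x)² dx = 16·π/2 = 8*π;  (3)²·∫sin(3x)² dx = 9·π/2 = 9*π/2;  (5)²·∫sin(5x)² dx = 25·π/2 = 25*π/2.
  u² cross terms: 2·(-4)·(3)·∫cos(4x)·sin(3x) dx = -24·(-6/7) = 144/7;  2·(-4)·(5)·∫cos(4x)·sin(5x) dx = -40·(10/9) = -400/9;  2·(3)·(5)·∫sin(3x)·sin(5x) dx = 30·(0) = 0.
  So ∫_0^π u² dx = 8*π + 9*π/2 + 25*π/2 + 144/7 − 400/9 + 0 = -1504/63 + 25*π.
  (u')² squared terms: (9)²·∫cos(3x)² dx = 81·π/2 = 81*π/2;  (16)²·∫sin(4x)² dx = 256·π/2 = 128*π;  (25)²·∫cos(5x)² dx = 625·π/2 = 625*π/2.
  (u')² cross terms: 2·(9)·(16)·∫cos(3x)·sin(4x) dx = 288·(8/7) = 2304/7;  2·(9)·(25)·∫cos(3x)·cos(5x) dx = 450·(0) = 0;  2·(16)·(25)·∫sin(4x)·cos(5x) dx = 800·(-8/9) = -6400/9.
  So ∫_0^π (u')² dx = 81*π/2 + 128*π + 625*π/2 + 2304/7 + 0 − 6400/9 = -24064/63 + 481*π.
||u||_{H^1}^2 = (-1504/63 + 25*π) + (-24064/63 + 481*π) = -25568/63 + 506*π.


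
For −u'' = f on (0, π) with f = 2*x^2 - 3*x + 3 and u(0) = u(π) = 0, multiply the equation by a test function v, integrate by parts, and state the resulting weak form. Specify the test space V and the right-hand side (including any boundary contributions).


V = H^1_0(0, π) (so v(0) = v(π) = 0); weak form: ∫_0^π u'v' dx = ∫_0^π (2*x^2 - 3*x + 3) v dx for all v ∈ V.

Multiply both sides by a test function v and integrate from 0 to π:
  ∫_0^π −u''(x) v(x) dx = ∫_0^π f(x) v(x) dx.
Integrate the LHS by parts once:
  ∫_0^π −u'' v dx = −[u'(x) v(x)]_0^π + ∫_0^π u'(x) v'(x) dx.
Thus ∫_0^π u'(x) v'(x) dx = ∫_0^π f(x) v(x) dx + [u'(x) v(x)]_0^π.
Choose V so that boundary terms are either known or forced to vanish.
u is Dirichlet: u(0) = u(π) = 0. Let V = H^1_0(0, π); then v(0) = v(π) = 0, and [u' v]_0^π = 0.
Weak formulation: find u (satisfying any essential BC) such that ∫_0^π u'(x) v'(x) dx = ∫_0^π f v dx for all v ∈ V.
Substituting f(x) = 2*x^2 - 3*x + 3, the right-hand side is ∫_0^π (2*x^2 - 3*x + 3) v dx.


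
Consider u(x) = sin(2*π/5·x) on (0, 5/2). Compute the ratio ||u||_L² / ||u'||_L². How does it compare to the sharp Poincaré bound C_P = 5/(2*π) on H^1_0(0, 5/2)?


||u||_L² / ||u'||_L² = 5/(2*π) = C_P.

u(x) = sin(2*π/5·x), so u'(x) = 2*π*cos(2*π*x/5)/5.
Writing u(x) = A·sin(kπx/L) with A = 1 and k = 1, use ∫_0^L sin²(kπx/L) dx = L/2 and ∫_0^L cos²(kπx/L) dx = L/2.
u² = 1·sin²(2*π/5·x) and (u')² = 4*π^2/25·cos²(2*π/5·x), and each of sin², cos² integrates to L/2 = 5/4 over (0, 5/2).
∫_0^5/2 u² dx = 5/4, so ||u||_L² = sqrt(5)/2.
∫_0^5/2 (u')² dx = π^2/5, so ||u'||_L² = sqrt(5)*π/5.
Ratio ||u||_L² / ||u'||_L² = 5/(2*π).
Sharp Poincaré constant on H^1_0(0, 5/2) is C_P = L/π = 5/(2*π), achieved by sin(2*π/5·x).
This is the k = 1 eigenfunction (up to amplitude), so the ratio equals the sharp Poincaré constant exactly.


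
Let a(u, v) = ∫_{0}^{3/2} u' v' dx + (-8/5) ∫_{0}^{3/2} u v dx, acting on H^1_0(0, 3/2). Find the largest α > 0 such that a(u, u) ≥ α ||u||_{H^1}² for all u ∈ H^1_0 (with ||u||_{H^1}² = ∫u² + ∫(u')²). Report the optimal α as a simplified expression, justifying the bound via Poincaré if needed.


α = 4*(-18 + 5*π^2)/(5*(9 + 4*π^2))

Coercivity of a(·,·) on H^1_0(0, 3/2) means a(u, u) ≥ α ||u||_{H^1}² for every u ∈ H^1_0.
The interval has length L = 3/2, and Poincaré/coercivity depend only on L. Here a(u, u) = ∫(u')² + (-8/5)·∫u².
Here c = -8/5 < 0 with |c| < (π/L)² = 4*π^2/9, so coercivity still holds. The condition a(u,u) ≥ α||u||_{H^1}² reads (1−α)∫(u')² ≥ (α−c)∫u². Any admissible α is ≤ 1 (rapidly oscillating u have ∫u²/∫(u')² → 0), and α = 1 would force 0 ≥ (1−c)∫u², impossible since c < 1; so 1−α > 0. By the sharp Poincaré inequality on H^1_0 of an interval of length L, ∫(u')² ≥ (π/L)²∫u² with equality for the first sine mode sin(π(x−x₀)/L) (x₀ the left endpoint), so the inequality holds for all u iff (1−α)(π/L)² ≥ α − c, i.e. α ≤ ((π/L)² + c)/((π/L)² + 1) = (1 + c(L/π)²)/(1 + (L/π)²). (Direct route, valid since c ≤ 0: Poincaré gives c∫u² ≥ c(L/π)²∫(u')², so a(u,u) ≥ (1 + c(L/π)²)∫(u')², while ||u||_{H^1}² ≤ (1 + (L/π)²)∫(u')²; dividing yields the same α.) With (π/L)² = 4*π^2/9 and c = -8/5, the largest admissible constant is α = ((π/L)² + c)/((π/L)² + 1).
Simplifying, α = 4*(-18 + 5*π^2)/(5*(9 + 4*π^2)).


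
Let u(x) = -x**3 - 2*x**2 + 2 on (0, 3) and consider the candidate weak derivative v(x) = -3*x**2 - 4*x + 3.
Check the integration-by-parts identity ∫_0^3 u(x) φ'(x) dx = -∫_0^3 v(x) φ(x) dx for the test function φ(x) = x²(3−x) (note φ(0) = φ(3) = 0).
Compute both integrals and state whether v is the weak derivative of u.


LHS = 243/2, RHS = 405/4. No, v is not the weak derivative of u.

u(x) = -x**3 - 2*x**2 + 2, classical derivative u'(x) = -3*x**2 - 4*x.
φ(x) = x²(3−x), so φ'(x) = 3*x*(2 - x).
Note φ(0) = φ(3) = 0, so the boundary term u·φ vanishes.
LHS = ∫_0^3 u(x) φ'(x) dx = ∫_0^3 (3*x^5 - 12*x^3 - 6*x^2 + 12*x) dx. Term by term:
  ∫_0^3 3*x^5 dx = 729/2;  ∫_0^3 -12*x^3 dx = -243;  ∫_0^3 -6*x^2 dx = -54;
  ∫_0^3 12*x dx = 54.
Sum: 729/2 − 243 − 54 + 54 = 243/2.
So LHS = 243/2.
∫_0^3 v(x) φ(x) dx = ∫_0^3 (3*x^5 - 5*x^4 - 15*x^3 + 9*x^2) dx. Term by term:
  ∫_0^3 3*x^5 dx = 729/2;  ∫_0^3 -5*x^4 dx = -243;  ∫_0^3 -15*x^3 dx = -1215/4;
  ∫_0^3 9*x^2 dx = 81.
Sum: 729/2 − 243 − 1215/4 + 81 = -405/4.
So RHS = -∫_0^3 v(x) φ(x) dx = 405/4.
LHS − RHS = 81/4 ≠ 0, so the identity fails.
(For a valid weak derivative the identity must hold for EVERY test function, in particular this one. The failure shows v is NOT the weak derivative of u.)
Correct weak derivative would be u'(x) = -3*x**2 - 4*x.


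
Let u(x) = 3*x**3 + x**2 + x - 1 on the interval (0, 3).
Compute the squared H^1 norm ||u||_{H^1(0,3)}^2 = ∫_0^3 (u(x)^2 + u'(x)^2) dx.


||u||_{H^1}^2 = 303438/35

The H^1 norm (squared) on an interval (0, L) is
  ||u||_{H^1}^2 = ∫_0^L u(x)^2 dx + ∫_0^L u'(x)^2 dx.
Compute u'(x) = 9*x**2 + 2*x + 1.
Then u(x)^2 = 9*x**6 + 6*x**5 + 7*x**4 - 4*x**3 - x**2 - 2*x + 1 and u'(x)^2 = 81*x**4 + 36*x**3 + 22*x**2 + 4*x + 1.
Integrate each monomial from 0 to 3 using ∫_0^3 c·x^n dx = c·3^(n+1)/(n+1):
  ∫_0^3 u(x)^2 dx = ∫_0^3 (9*x^6 + 6*x^5 + 7*x^4 - 4*x^3 - x^2 - 2*x + 1) dx. Term by term:
    ∫_0^3 9*x^6 dx = 19683/7;  ∫_0^3 6*x^5 dx = 729;  ∫_0^3 7*x^4 dx = 1701/5;
    ∫_0^3 -4*x^3 dx = -81;  ∫_0^3 -x^2 dx = -9;  ∫_0^3 -2*x dx = -9;
    ∫_0^3 1 dx = 3.
  Sum: 19683/7 + 729 + 1701/5 − 81 − 9 − 9 + 3 = 132477/35.
  ∫_0^3 u'(x)^2 dx = ∫_0^3 (81*x^4 + 36*x^3 + 22*x^2 + 4*x + 1) dx. Term by term:
    ∫_0^3 81*x^4 dx = 19683/5;  ∫_0^3 36*x^3 dx = 729;  ∫_0^3 22*x^2 dx = 198;
    ∫_0^3 4*x dx = 18;  ∫_0^3 1 dx = 3.
  Sum: 19683/5 + 729 + 198 + 18 + 3 = 24423/5.
Adding: ||u||_{H^1}^2 = 132477/35 + 24423/5 = 303438/35.


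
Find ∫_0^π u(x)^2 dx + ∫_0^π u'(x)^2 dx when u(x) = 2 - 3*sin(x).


||u||_{H^1(0,π)}^2 = -24 + 13*π

u'(x) = -3*cos(x).
Expand u² and (u')² and integrate term by term on (0, π), using: for integers n ≥ 1, ∫_0^π sin²(nx) dx = ∫_0^π cos²(nx) dx = π/2; for n ≠ n', ∫_0^π sin(nx)sin(n'x) dx = ∫_0^π cos(nx)cos(n'x) dx = 0; and by product-to-sum, ∫_0^π sin(nx)cos(n'x) dx = ½∫_0^π [sin((n+n')x) + sin((n−n')x)] dx, which is 0 when n+n' is even and 2n/(n²−n'²) when n+n' is odd (it need not vanish on (0, π)). For the constant mode: ∫_0^π 1 dx = π, ∫_0^π cos(nx) dx = 0, ∫_0^π sin(nx) dx = (1−(−1)^n)/n.
  u² squared terms: (2)²·∫1 dx = 4·π = 4*π;  (-3)²·∫sin(x)² dx = 9·π/2 = 9*π/2.
  u² cross terms: 2·(2)·(-3)·∫1·sin(x) dx = -12·(2) = -24.
  So ∫_0^π u² dx = 4*π + 9*π/2 − 24 = -24 + 17*π/2.
  (u')² squared terms: (-3)²·∫cos(x)² dx = 9·π/2 = 9*π/2.
  So ∫_0^π (u')² dx = 9*π/2.
||u||_{H^1}^2 = (-24 + 17*π/2) + (9*π/2) = -24 + 13*π.


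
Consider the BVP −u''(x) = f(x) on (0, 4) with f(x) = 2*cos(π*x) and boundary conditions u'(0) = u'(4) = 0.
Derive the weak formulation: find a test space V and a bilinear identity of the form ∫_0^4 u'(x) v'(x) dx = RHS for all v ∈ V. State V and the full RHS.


V = H^1(0, 4) (no boundary constraint on v; u is determined up to an additive constant); weak form: ∫_0^4 u'v' dx = ∫_0^4 (2*cos(π*x)) v dx for all v ∈ V.

Multiply both sides by a test function v and integrate from 0 to 4:
  ∫_0^4 −u''(x) v(x) dx = ∫_0^4 f(x) v(x) dx.
Integrate the LHS by parts once:
  ∫_0^4 −u'' v dx = −[u'(x) v(x)]_0^4 + ∫_0^4 u'(x) v'(x) dx.
Thus ∫_0^4 u'(x) v'(x) dx = ∫_0^4 f(x) v(x) dx + [u'(x) v(x)]_0^4.
Choose V so that boundary terms are either known or forced to vanish.
u has homogeneous Neumann: u'(0) = u'(4) = 0. So [u' v]_0^4 = 0·v(4) − 0·v(0) = 0 for any v; take V = H^1(0, 4).
Weak formulation: find u (satisfying any essential BC) such that ∫_0^4 u'(x) v'(x) dx = ∫_0^4 f v dx for all v ∈ V (homogeneous Neumann, so boundary terms vanish).
Substituting f(x) = 2*cos(π*x), the right-hand side is ∫_0^4 (2*cos(π*x)) v dx.
Compatibility check (pure Neumann): taking v ≡ 1 ∈ V gives 0 = ∫_0^4 f dx + (0) − (0), i.e. ∫_0^4 f dx must equal u'(0) − u'(4) = 0. Indeed ∫_0^4 (2*cos(π*x)) dx = 0, so the data are compatible. The solution is then unique only up to an additive constant (fix it e.g. by requiring ∫_0^4 u dx = 0).


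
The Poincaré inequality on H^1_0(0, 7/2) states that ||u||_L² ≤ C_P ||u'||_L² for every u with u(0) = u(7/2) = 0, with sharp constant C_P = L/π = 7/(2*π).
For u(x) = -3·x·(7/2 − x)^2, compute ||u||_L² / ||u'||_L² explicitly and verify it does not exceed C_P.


||u||_L² / ||u'||_L² = sqrt(14)/4 < C_P = 7/(2*π).

u(x) = -3·x·(7/2 − x)^2, so u'(x) = -9*x^2 + 42*x - 147/4.
u(x) = -3·x·(7/2 − x)^2 vanishes at x = 0 and x = 7/2, so u ∈ H^1_0(0, 7/2). Differentiate via the product rule and integrate the resulting polynomials term by term.
  ∫_0^7/2 u² dx = ∫_0^7/2 (9*x^6 - 126*x^5 + 1323*x^4/2 - 3087*x^3/2 + 21609*x^2/16) dx. Term by term:
    ∫_0^7/2 9*x^6 dx = 1058841/128;  ∫_0^7/2 -126*x^5 dx = -2470629/64;  ∫_0^7/2 1323*x^4/2 dx = 22235661/320;
    ∫_0^7/2 -3087*x^3/2 dx = -7411887/128;  ∫_0^7/2 21609*x^2/16 dx = 2470629/128.
  Sum: 1058841/128 − 2470629/64 + 22235661/320 − 7411887/128 + 2470629/128 = 352947/640.
  ∫_0^7/2 (u')² dx = ∫_0^7/2 (81*x^4 - 756*x^3 + 4851*x^2/2 - 3087*x + 21609/16) dx. Term by term:
    ∫_0^7/2 81*x^4 dx = 1361367/160;  ∫_0^7/2 -756*x^3 dx = -453789/16;  ∫_0^7/2 4851*x^2/2 dx = 554631/16;
    ∫_0^7/2 -3087*x dx = -151263/8;  ∫_0^7/2 21609/16 dx = 151263/32.
  Sum: 1361367/160 − 453789/16 + 554631/16 − 151263/8 + 151263/32 = 50421/80.
∫_0^7/2 u² dx = 352947/640, so ||u||_L² = 343*sqrt(30)/80.
∫_0^7/2 (u')² dx = 50421/80, so ||u'||_L² = 49*sqrt(105)/20.
Ratio ||u||_L² / ||u'||_L² = sqrt(14)/4.
Sharp Poincaré constant on H^1_0(0, 7/2) is C_P = L/π = 7/(2*π), achieved by sin(2*π/7·x).
A polynomial bump cannot attain the sharp Poincaré constant (only the first sine eigenfunction does), so the ratio is strictly less than C_P, consistent with ||u||_L² ≤ C_P ||u'||_L².


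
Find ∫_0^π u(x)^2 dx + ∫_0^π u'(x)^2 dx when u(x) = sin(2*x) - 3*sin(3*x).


||u||_{H^1(0,π)}^2 = 95*π/2

u'(x) = 2*cos(2*x) - 9*cos(3*x).
Expand u² and (u')² and integrate term by term on (0, π), using: for integers n ≥ 1, ∫_0^π sin²(nx) dx = ∫_0^π cos²(nx) dx = π/2; for n ≠ n', ∫_0^π sin(nx)sin(n'x) dx = ∫_0^π cos(nx)cos(n'x) dx = 0; and by product-to-sum, ∫_0^π sin(nx)cos(n'x) dx = ½∫_0^π [sin((n+n')x) + sin((n−n')x)] dx, which is 0 when n+n' is even and 2n/(n²−n'²) when n+n' is odd (it need not vanish on (0, π)).
  u² squared terms: (-3)²·∫sin(3x)² dx = 9·π/2 = 9*π/2;  (1)²·∫sin(2x)² dx = 1·π/2 = π/2.
  u² cross terms: 2·(-3)·(1)·∫sin(3x)·sin(2x) dx = -6·(0) = 0.
  So ∫_0^π u² dx = 9*π/2 + π/2 + 0 = 5*π.
  (u')² squared terms: (-9)²·∫cos(3x)² dx = 81·π/2 = 81*π/2;  (2)²·∫cos(2x)² dx = 4·π/2 = 2*π.
  (u')² cross terms: 2·(-9)·(2)·∫cos(3x)·cos(2x) dx = -36·(0) = 0.
  So ∫_0^π (u')² dx = 81*π/2 + 2*π + 0 = 85*π/2.
||u||_{H^1}^2 = (5*π) + (85*π/2) = 95*π/2.


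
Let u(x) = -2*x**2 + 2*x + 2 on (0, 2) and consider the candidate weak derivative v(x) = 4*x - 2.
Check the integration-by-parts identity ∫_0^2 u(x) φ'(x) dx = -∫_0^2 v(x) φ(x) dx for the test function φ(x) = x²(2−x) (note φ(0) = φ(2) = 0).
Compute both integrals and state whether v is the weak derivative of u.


LHS = 56/15, RHS = -56/15. No, v is not the weak derivative of u.

u(x) = -2*x**2 + 2*x + 2, classical derivative u'(x) = 2 - 4*x.
φ(x) = x²(2−x), so φ'(x) = x*(4 - 3*x).
Note φ(0) = φ(2) = 0, so the boundary term u·φ vanishes.
LHS = ∫_0^2 u(x) φ'(x) dx = ∫_0^2 (6*x^4 - 14*x^3 + 2*x^2 + 8*x) dx. Term by term:
  ∫_0^2 6*x^4 dx = 192/5;  ∫_0^2 -14*x^3 dx = -56;  ∫_0^2 2*x^2 dx = 16/3;
  ∫_0^2 8*x dx = 16.
Sum: 192/5 − 56 + 16/3 + 16 = 56/15.
So LHS = 56/15.
∫_0^2 v(x) φ(x) dx = ∫_0^2 (-4*x^4 + 10*x^3 - 4*x^2) dx. Term by term:
  ∫_0^2 -4*x^4 dx = -128/5;  ∫_0^2 10*x^3 dx = 40;  ∫_0^2 -4*x^2 dx = -32/3.
Sum: -128/5 + 40 − 32/3 = 56/15.
So RHS = -∫_0^2 v(x) φ(x) dx = -56/15.
LHS − RHS = 112/15 ≠ 0, so the identity fails.
(For a valid weak derivative the identity must hold for EVERY test function, in particular this one. The failure shows v is NOT the weak derivative of u.)
Correct weak derivative would be u'(x) = 2 - 4*x.


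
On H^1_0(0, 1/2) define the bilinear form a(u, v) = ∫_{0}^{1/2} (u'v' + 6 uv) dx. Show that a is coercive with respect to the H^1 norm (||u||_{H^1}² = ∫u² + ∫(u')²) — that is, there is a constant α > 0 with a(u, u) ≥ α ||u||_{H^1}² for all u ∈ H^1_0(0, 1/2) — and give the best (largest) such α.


α = 1

Coercivity of a(·,·) on H^1_0(0, 1/2) means a(u, u) ≥ α ||u||_{H^1}² for every u ∈ H^1_0.
The interval has length L = 1/2, and Poincaré/coercivity depend only on L. Here a(u, u) = ∫(u')² + (6)·∫u².
Here c = 6 ≥ 1, so a(u,u) = ∫(u')² + c∫u² ≥ ∫(u')² + ∫u² = ||u||_{H^1}², i.e. α = 1 works. No larger α is possible: a(u,u) ≥ α||u||_{H^1}² means (1−α)∫(u')² ≥ (α−c)∫u², and for the modes u_n = sin(nπ(x−x₀)/L) (x₀ the left endpoint) one has ∫u_n²/∫(u_n')² = (L/(nπ))² → 0, so a(u_n,u_n)/||u_n||_{H^1}² → 1. Hence the optimal constant is α = 1.
Therefore α = 1.


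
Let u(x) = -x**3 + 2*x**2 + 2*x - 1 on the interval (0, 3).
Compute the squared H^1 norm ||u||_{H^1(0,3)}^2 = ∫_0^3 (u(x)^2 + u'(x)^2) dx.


||u||_{H^1}^2 = 5973/70

The H^1 norm (squared) on an interval (0, L) is
  ||u||_{H^1}^2 = ∫_0^L u(x)^2 dx + ∫_0^L u'(x)^2 dx.
Compute u'(x) = -3*x**2 + 4*x + 2.
Then u(x)^2 = x**6 - 4*x**5 + 10*x**3 - 4*x + 1 and u'(x)^2 = 9*x**4 - 24*x**3 + 4*x**2 + 16*x + 4.
Integrate each monomial from 0 to 3 using ∫_0^3 c·x^n dx = c·3^(n+1)/(n+1):
  ∫_0^3 u(x)^2 dx = ∫_0^3 (x^6 - 4*x^5 + 10*x^3 - 4*x + 1) dx. Term by term:
    ∫_0^3 x^6 dx = 2187/7;  ∫_0^3 -4*x^5 dx = -486;  ∫_0^3 10*x^3 dx = 405/2;
    ∫_0^3 -4*x dx = -18;  ∫_0^3 1 dx = 3.
  Sum: 2187/7 − 486 + 405/2 − 18 + 3 = 195/14.
  ∫_0^3 u'(x)^2 dx = ∫_0^3 (9*x^4 - 24*x^3 + 4*x^2 + 16*x + 4) dx. Term by term:
    ∫_0^3 9*x^4 dx = 2187/5;  ∫_0^3 -24*x^3 dx = -486;  ∫_0^3 4*x^2 dx = 36;
    ∫_0^3 16*x dx = 72;  ∫_0^3 4 dx = 12.
  Sum: 2187/5 − 486 + 36 + 72 + 12 = 357/5.
Adding: ||u||_{H^1}^2 = 195/14 + 357/5 = 5973/70.


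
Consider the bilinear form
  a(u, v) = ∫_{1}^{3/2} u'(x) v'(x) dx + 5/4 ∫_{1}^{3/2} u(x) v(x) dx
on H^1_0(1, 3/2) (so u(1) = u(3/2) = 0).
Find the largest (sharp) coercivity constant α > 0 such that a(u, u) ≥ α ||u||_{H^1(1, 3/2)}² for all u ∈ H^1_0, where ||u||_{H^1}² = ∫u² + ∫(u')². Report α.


α = 1

Coercivity of a(·,·) on H^1_0(1, 3/2) means a(u, u) ≥ α ||u||_{H^1}² for every u ∈ H^1_0.
The interval has length L = 1/2, and Poincaré/coercivity depend only on L. Here a(u, u) = ∫(u')² + (5/4)·∫u².
Here c = 5/4 ≥ 1, so a(u,u) = ∫(u')² + c∫u² ≥ ∫(u')² + ∫u² = ||u||_{H^1}², i.e. α = 1 works. No larger α is possible: a(u,u) ≥ α||u||_{H^1}² means (1−α)∫(u')² ≥ (α−c)∫u², and for the modes u_n = sin(nπ(x−x₀)/L) (x₀ the left endpoint) one has ∫u_n²/∫(u_n')² = (L/(nπ))² → 0, so a(u_n,u_n)/||u_n||_{H^1}² → 1. Hence the optimal constant is α = 1.
Therefore α = 1.


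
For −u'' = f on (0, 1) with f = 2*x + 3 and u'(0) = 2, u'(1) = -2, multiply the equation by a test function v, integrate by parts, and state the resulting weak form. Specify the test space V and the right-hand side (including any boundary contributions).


V = H^1(0, 1) (v unrestricted at boundary; u is determined up to an additive constant); weak form: ∫_0^1 u'v' dx = ∫_0^1 (2*x + 3) v dx − 2·v(1) − 2·v(0) for all v ∈ V.

Multiply both sides by a test function v and integrate from 0 to 1:
  ∫_0^1 −u''(x) v(x) dx = ∫_0^1 f(x) v(x) dx.
Integrate the LHS by parts once:
  ∫_0^1 −u'' v dx = −[u'(x) v(x)]_0^1 + ∫_0^1 u'(x) v'(x) dx.
Thus ∫_0^1 u'(x) v'(x) dx = ∫_0^1 f(x) v(x) dx + [u'(x) v(x)]_0^1.
Choose V so that boundary terms are either known or forced to vanish.
u has inhomogeneous Neumann u'(0) = 2, u'(1) = -2. [u' v]_0^1 = (-2)·v(1) − (2)·v(0) = − 2·v(1) − 2·v(0). Take V = H^1(0, 1); boundary term becomes part of RHS.
Weak formulation: find u (satisfying any essential BC) such that ∫_0^1 u'(x) v'(x) dx = ∫_0^1 f v dx − 2·v(1) − 2·v(0) for all v ∈ V (Neumann data are natural BCs: they enter the RHS as boundary terms).
Substituting f(x) = 2*x + 3, the right-hand side is ∫_0^1 (2*x + 3) v dx − 2·v(1) − 2·v(0).
Compatibility check (pure Neumann): taking v ≡ 1 ∈ V gives 0 = ∫_0^1 f dx + (-2) − (2), i.e. ∫_0^1 f dx must equal u'(0) − u'(1) = 4. Indeed ∫_0^1 (2*x + 3) dx = 4, so the data are compatible. The solution is then unique only up to an additive constant (fix it e.g. by requiring ∫_0^1 u dx = 0).


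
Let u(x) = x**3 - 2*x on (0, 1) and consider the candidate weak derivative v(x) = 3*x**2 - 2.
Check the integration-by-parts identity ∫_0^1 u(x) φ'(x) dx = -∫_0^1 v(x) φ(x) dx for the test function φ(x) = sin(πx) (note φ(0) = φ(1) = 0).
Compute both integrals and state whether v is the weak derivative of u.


LHS = (π^2 + 12)/π^3, RHS = (π^2 + 12)/π^3. Yes, v = u' weakly.

u(x) = x**3 - 2*x, classical derivative u'(x) = 3*x**2 - 2.
φ(x) = sin(πx), so φ'(x) = π*cos(π*x).
Note φ(0) = φ(1) = 0, so the boundary term u·φ vanishes.
LHS = ∫_0^1 u(x) φ'(x) dx = ∫_0^1 (π*x^3*cos(π*x) - 2*π*x*cos(π*x)) dx. Term by term:
  ∫_0^1 π*x^3*cos(π*x) dx = -3/π + 12/π^3;  ∫_0^1 -2*π*x*cos(π*x) dx = 4/π.
Sum: -3/π + 12/π^3 + 4/π = (π^2 + 12)/π^3.
So LHS = (π^2 + 12)/π^3.
∫_0^1 v(x) φ(x) dx = ∫_0^1 (3*x^2*sin(π*x) - 2*sin(π*x)) dx. Term by term:
  ∫_0^1 -2*sin(π*x) dx = -4/π;  ∫_0^1 3*x^2*sin(π*x) dx = -12/π^3 + 3/π.
Sum: -4/π + -12/π^3 + 3/π = (-12 - π^2)/π^3.
So RHS = -∫_0^1 v(x) φ(x) dx = (π^2 + 12)/π^3.
LHS = RHS, so the identity holds for this test φ.
Moreover u is smooth here and v(x) = u'(x) = 3*x**2 - 2 pointwise, so the identity holds for every test function. Hence v is the weak derivative of u.


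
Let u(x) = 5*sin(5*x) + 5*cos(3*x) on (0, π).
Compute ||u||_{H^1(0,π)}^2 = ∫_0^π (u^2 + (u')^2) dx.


||u||_{H^1(0,π)}^2 = 450*π

u'(x) = -15*sin(3*x) + 25*cos(5*x).
Expand u² and (u')² and integrate term by term on (0, π), using: for integers n ≥ 1, ∫_0^π sin²(nx) dx = ∫_0^π cos²(nx) dx = π/2; for n ≠ n', ∫_0^π sin(nx)sin(n'x) dx = ∫_0^π cos(nx)cos(n'x) dx = 0; and by product-to-sum, ∫_0^π sin(nx)cos(n'x) dx = ½∫_0^π [sin((n+n')x) + sin((n−n')x)] dx, which is 0 when n+n' is even and 2n/(n²−n'²) when n+n' is odd (it need not vanish on (0, π)).
  u² squared terms: (5)²·∫cos(3x)² dx = 25·π/2 = 25*π/2;  (5)²·∫sin(5x)² dx = 25·π/2 = 25*π/2.
  u² cross terms: 2·(5)·(5)·∫cos(3x)·sin(5x) dx = 50·(0) = 0.
  So ∫_0^π u² dx = 25*π/2 + 25*π/2 + 0 = 25*π.
  (u')² squared terms: (-15)²·∫sin(3x)² dx = 225·π/2 = 225*π/2;  (25)²·∫cos(5x)² dx = 625·π/2 = 625*π/2.
  (u')² cross terms: 2·(-15)·(25)·∫sin(3x)·cos(5x) dx = -750·(0) = 0.
  So ∫_0^π (u')² dx = 225*π/2 + 625*π/2 + 0 = 425*π.
||u||_{H^1}^2 = (25*π) + (425*π) = 450*π.


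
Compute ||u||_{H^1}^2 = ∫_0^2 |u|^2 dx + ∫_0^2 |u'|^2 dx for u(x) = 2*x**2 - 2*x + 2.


||u||_{H^1}^2 = 544/15

The H^1 norm (squared) on an interval (0, L) is
  ||u||_{H^1}^2 = ∫_0^L u(x)^2 dx + ∫_0^L u'(x)^2 dx.
Compute u'(x) = 4*x - 2.
Then u(x)^2 = 4*x**4 - 8*x**3 + 12*x**2 - 8*x + 4 and u'(x)^2 = 16*x**2 - 16*x + 4.
Integrate each monomial from 0 to 2 using ∫_0^2 c·x^n dx = c·2^(n+1)/(n+1):
  ∫_0^2 u(x)^2 dx = ∫_0^2 (4*x^4 - 8*x^3 + 12*x^2 - 8*x + 4) dx. Term by term:
    ∫_0^2 4*x^4 dx = 128/5;  ∫_0^2 -8*x^3 dx = -32;  ∫_0^2 12*x^2 dx = 32;
    ∫_0^2 -8*x dx = -16;  ∫_0^2 4 dx = 8.
  Sum: 128/5 − 32 + 32 − 16 + 8 = 88/5.
  ∫_0^2 u'(x)^2 dx = ∫_0^2 (16*x^2 - 16*x + 4) dx. Term by term:
    ∫_0^2 16*x^2 dx = 128/3;  ∫_0^2 -16*x dx = -32;  ∫_0^2 4 dx = 8.
  Sum: 128/3 − 32 + 8 = 56/3.
Adding: ||u||_{H^1}^2 = 88/5 + 56/3 = 544/15.


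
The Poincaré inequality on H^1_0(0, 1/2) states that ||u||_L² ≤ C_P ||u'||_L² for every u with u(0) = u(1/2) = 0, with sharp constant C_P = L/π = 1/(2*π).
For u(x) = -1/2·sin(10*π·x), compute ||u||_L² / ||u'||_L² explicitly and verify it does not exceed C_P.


||u||_L² / ||u'||_L² = 1/(10*π) < C_P = 1/(2*π).

u(x) = -1/2·sin(10*π·x), so u'(x) = -5*π*cos(10*π*x).
Writing u(x) = A·sin(kπx/L) with A = -1/2 and k = 5, use ∫_0^L sin²(kπx/L) dx = L/2 and ∫_0^L cos²(kπx/L) dx = L/2.
u² = 1/4·sin²(10*π·x) and (u')² = 25*π^2·cos²(10*π·x), and each of sin², cos² integrates to L/2 = 1/4 over (0, 1/2).
∫_0^1/2 u² dx = 1/16, so ||u||_L² = 1/4.
∫_0^1/2 (u')² dx = 25*π^2/4, so ||u'||_L² = 5*π/2.
Ratio ||u||_L² / ||u'||_L² = 1/(10*π).
Sharp Poincaré constant on H^1_0(0, 1/2) is C_P = L/π = 1/(2*π), achieved by sin(2*π·x).
This is the k = 5 harmonic; the ratio L/(kπ) is strictly less than C_P = L/π, consistent with the sharp inequality ||u||_L² ≤ C_P ||u'||_L².


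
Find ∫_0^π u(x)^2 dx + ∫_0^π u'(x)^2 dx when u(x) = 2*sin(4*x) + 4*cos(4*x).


||u||_{H^1(0,π)}^2 = 170*π

u'(x) = -16*sin(4*x) + 8*cos(4*x).
Expand u² and (u')² and integrate term by term on (0, π), using: for integers n ≥ 1, ∫_0^π sin²(nx) dx = ∫_0^π cos²(nx) dx = π/2; for n ≠ n', ∫_0^π sin(nx)sin(n'x) dx = ∫_0^π cos(nx)cos(n'x) dx = 0; and by product-to-sum, ∫_0^π sin(nx)cos(n'x) dx = ½∫_0^π [sin((n+n')x) + sin((n−n')x)] dx, which is 0 when n+n' is even and 2n/(n²−n'²) when n+n' is odd (it need not vanish on (0, π)).
  u² squared terms: (2)²·∫sin(4x)² dx = 4·π/2 = 2*π;  (4)²·∫cos(4x)² dx = 16·π/2 = 8*π.
  u² cross terms: 2·(2)·(4)·∫sin(4x)·cos(4x) dx = 16·(0) = 0.
  So ∫_0^π u² dx = 2*π + 8*π + 0 = 10*π.
  (u')² squared terms: (-16)²·∫sin(4x)² dx = 256·π/2 = 128*π;  (8)²·∫cos(4x)² dx = 64·π/2 = 32*π.
  (u')² cross terms: 2·(-16)·(8)·∫sin(4x)·cos(4x) dx = -256·(0) = 0.
  So ∫_0^π (u')² dx = 128*π + 32*π + 0 = 160*π.
||u||_{H^1}^2 = (10*π) + (160*π) = 170*π.


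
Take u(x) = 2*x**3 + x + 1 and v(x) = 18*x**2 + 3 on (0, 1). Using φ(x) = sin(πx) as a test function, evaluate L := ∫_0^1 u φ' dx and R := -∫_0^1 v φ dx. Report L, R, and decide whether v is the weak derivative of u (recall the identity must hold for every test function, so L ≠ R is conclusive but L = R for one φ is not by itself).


LHS = -8/π + 24/π^3, RHS = -24/π + 72/π^3. No, v is not the weak derivative of u.

u(x) = 2*x**3 + x + 1, classical derivative u'(x) = 6*x**2 + 1.
φ(x) = sin(πx), so φ'(x) = π*cos(π*x).
Note φ(0) = φ(1) = 0, so the boundary term u·φ vanishes.
LHS = ∫_0^1 u(x) φ'(x) dx = ∫_0^1 (2*π*x^3*cos(π*x) + π*x*cos(π*x) + π*cos(π*x)) dx. Term by term:
  ∫_0^1 π*cos(π*x) dx = 0;  ∫_0^1 π*x*cos(π*x) dx = -2/π;  ∫_0^1 2*π*x^3*cos(π*x) dx = -6/π + 24/π^3.
Sum: 0 − 2/π + -6/π + 24/π^3 = -8/π + 24/π^3.
So LHS = -8/π + 24/π^3.
∫_0^1 v(x) φ(x) dx = ∫_0^1 (18*x^2*sin(π*x) + 3*sin(π*x)) dx. Term by term:
  ∫_0^1 3*sin(π*x) dx = 6/π;  ∫_0^1 18*x^2*sin(π*x) dx = -72/π^3 + 18/π.
Sum: 6/π + -72/π^3 + 18/π = -72/π^3 + 24/π.
So RHS = -∫_0^1 v(x) φ(x) dx = -24/π + 72/π^3.
LHS − RHS = -48/π^3 + 16/π ≠ 0, so the identity fails.
(For a valid weak derivative the identity must hold for EVERY test function, in particular this one. The failure shows v is NOT the weak derivative of u.)
Correct weak derivative would be u'(x) = 6*x**2 + 1.


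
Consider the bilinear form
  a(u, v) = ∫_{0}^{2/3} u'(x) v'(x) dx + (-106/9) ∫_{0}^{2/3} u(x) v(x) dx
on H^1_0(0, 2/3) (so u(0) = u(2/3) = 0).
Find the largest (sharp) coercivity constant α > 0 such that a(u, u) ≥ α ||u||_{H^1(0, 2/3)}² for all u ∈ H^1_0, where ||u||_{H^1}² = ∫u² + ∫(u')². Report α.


α = (-424 + 81*π^2)/(9*(4 + 9*π^2))

Coercivity of a(·,·) on H^1_0(0, 2/3) means a(u, u) ≥ α ||u||_{H^1}² for every u ∈ H^1_0.
The interval has length L = 2/3, and Poincaré/coercivity depend only on L. Here a(u, u) = ∫(u')² + (-106/9)·∫u².
Here c = -106/9 < 0 with |c| < (π/L)² = 9*π^2/4, so coercivity still holds. The condition a(u,u) ≥ α||u||_{H^1}² reads (1−α)∫(u')² ≥ (α−c)∫u². Any admissible α is ≤ 1 (rapidly oscillating u have ∫u²/∫(u')² → 0), and α = 1 would force 0 ≥ (1−c)∫u², impossible since c < 1; so 1−α > 0. By the sharp Poincaré inequality on H^1_0 of an interval of length L, ∫(u')² ≥ (π/L)²∫u² with equality for the first sine mode sin(π(x−x₀)/L) (x₀ the left endpoint), so the inequality holds for all u iff (1−α)(π/L)² ≥ α − c, i.e. α ≤ ((π/L)² + c)/((π/L)² + 1) = (1 + c(L/π)²)/(1 + (L/π)²). (Direct route, valid since c ≤ 0: Poincaré gives c∫u² ≥ c(L/π)²∫(u')², so a(u,u) ≥ (1 + c(L/π)²)∫(u')², while ||u||_{H^1}² ≤ (1 + (L/π)²)∫(u')²; dividing yields the same α.) With (π/L)² = 9*π^2/4 and c = -106/9, the largest admissible constant is α = ((π/L)² + c)/((π/L)² + 1).
Simplifying, α = (-424 + 81*π^2)/(9*(4 + 9*π^2)).


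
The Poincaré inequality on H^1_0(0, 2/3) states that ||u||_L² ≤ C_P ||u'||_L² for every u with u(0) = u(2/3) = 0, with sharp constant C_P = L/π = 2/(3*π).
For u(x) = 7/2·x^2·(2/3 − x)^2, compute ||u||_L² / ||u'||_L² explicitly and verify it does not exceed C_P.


||u||_L² / ||u'||_L² = sqrt(3)/9 < C_P = 2/(3*π).

u(x) = 7/2·x^2·(2/3 − x)^2, so u'(x) = 14*x*(3*x - 2)*(3*x - 1)/9.
u(x) = 7/2·x^2·(2/3 − x)^2 vanishes at x = 0 and x = 2/3, so u ∈ H^1_0(0, 2/3). Differentiate via the product rule and integrate the resulting polynomials term by term.
  ∫_0^2/3 u² dx = ∫_0^2/3 (49*x^8/4 - 98*x^7/3 + 98*x^6/3 - 392*x^5/27 + 196*x^4/81) dx. Term by term:
    ∫_0^2/3 49*x^8/4 dx = 6272/177147;  ∫_0^2/3 -98*x^7/3 dx = -3136/19683;  ∫_0^2/3 98*x^6/3 dx = 1792/6561;
    ∫_0^2/3 -392*x^5/27 dx = -12544/59049;  ∫_0^2/3 196*x^4/81 dx = 6272/98415.
  Sum: 6272/177147 − 3136/19683 + 1792/6561 − 12544/59049 + 6272/98415 = 448/885735.
  ∫_0^2/3 (u')² dx = ∫_0^2/3 (196*x^6 - 392*x^5 + 2548*x^4/9 - 784*x^3/9 + 784*x^2/81) dx. Term by term:
    ∫_0^2/3 196*x^6 dx = 3584/2187;  ∫_0^2/3 -392*x^5 dx = -12544/2187;  ∫_0^2/3 2548*x^4/9 dx = 81536/10935;
    ∫_0^2/3 -784*x^3/9 dx = -3136/729;  ∫_0^2/3 784*x^2/81 dx = 6272/6561.
  Sum: 3584/2187 − 12544/2187 + 81536/10935 − 3136/729 + 6272/6561 = 448/32805.
∫_0^2/3 u² dx = 448/885735, so ||u||_L² = 8*sqrt(105)/3645.
∫_0^2/3 (u')² dx = 448/32805, so ||u'||_L² = 8*sqrt(35)/405.
Ratio ||u||_L² / ||u'||_L² = sqrt(3)/9.
Sharp Poincaré constant on H^1_0(0, 2/3) is C_P = L/π = 2/(3*π), achieved by sin(3*π/2·x).
A polynomial bump cannot attain the sharp Poincaré constant (only the first sine eigenfunction does), so the ratio is strictly less than C_P, consistent with ||u||_L² ≤ C_P ||u'||_L².


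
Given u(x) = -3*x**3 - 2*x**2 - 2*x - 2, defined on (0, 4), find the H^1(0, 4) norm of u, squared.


||u||_{H^1}^2 = 5943008/105

The H^1 norm (squared) on an interval (0, L) is
  ||u||_{H^1}^2 = ∫_0^L u(x)^2 dx + ∫_0^L u'(x)^2 dx.
Compute u'(x) = -9*x**2 - 4*x - 2.
Then u(x)^2 = 9*x**6 + 12*x**5 + 16*x**4 + 20*x**3 + 12*x**2 + 8*x + 4 and u'(x)^2 = 81*x**4 + 72*x**3 + 52*x**2 + 16*x + 4.
Integrate each monomial from 0 to 4 using ∫_0^4 c·x^n dx = c·4^(n+1)/(n+1):
  ∫_0^4 u(x)^2 dx = ∫_0^4 (9*x^6 + 12*x^5 + 16*x^4 + 20*x^3 + 12*x^2 + 8*x + 4) dx. Term by term:
    ∫_0^4 9*x^6 dx = 147456/7;  ∫_0^4 12*x^5 dx = 8192;  ∫_0^4 16*x^4 dx = 16384/5;
    ∫_0^4 20*x^3 dx = 1280;  ∫_0^4 12*x^2 dx = 256;  ∫_0^4 8*x dx = 64;
    ∫_0^4 4 dx = 16.
  Sum: 147456/7 + 8192 + 16384/5 + 1280 + 256 + 64 + 16 = 1195248/35.
  ∫_0^4 u'(x)^2 dx = ∫_0^4 (81*x^4 + 72*x^3 + 52*x^2 + 16*x + 4) dx. Term by term:
    ∫_0^4 81*x^4 dx = 82944/5;  ∫_0^4 72*x^3 dx = 4608;  ∫_0^4 52*x^2 dx = 3328/3;
    ∫_0^4 16*x dx = 128;  ∫_0^4 4 dx = 16.
  Sum: 82944/5 + 4608 + 3328/3 + 128 + 16 = 336752/15.
Adding: ||u||_{H^1}^2 = 1195248/35 + 336752/15 = 5943008/105.


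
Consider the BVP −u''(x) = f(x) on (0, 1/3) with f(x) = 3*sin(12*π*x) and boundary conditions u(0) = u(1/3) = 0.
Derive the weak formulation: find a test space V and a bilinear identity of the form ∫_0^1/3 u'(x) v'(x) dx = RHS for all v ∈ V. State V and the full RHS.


V = H^1_0(0, 1/3) (so v(0) = v(1/3) = 0); weak form: ∫_0^1/3 u'v' dx = ∫_0^1/3 (3*sin(12*π*x)) v dx for all v ∈ V.

Multiply both sides by a test function v and integrate from 0 to 1/3:
  ∫_0^1/3 −u''(x) v(x) dx = ∫_0^1/3 f(x) v(x) dx.
Integrate the LHS by parts once:
  ∫_0^1/3 −u'' v dx = −[u'(x) v(x)]_0^1/3 + ∫_0^1/3 u'(x) v'(x) dx.
Thus ∫_0^1/3 u'(x) v'(x) dx = ∫_0^1/3 f(x) v(x) dx + [u'(x) v(x)]_0^1/3.
Choose V so that boundary terms are either known or forced to vanish.
u is Dirichlet: u(0) = u(1/3) = 0. Let V = H^1_0(0, 1/3); then v(0) = v(1/3) = 0, and [u' v]_0^1/3 = 0.
Weak formulation: find u (satisfying any essential BC) such that ∫_0^1/3 u'(x) v'(x) dx = ∫_0^1/3 f v dx for all v ∈ V.
Substituting f(x) = 3*sin(12*π*x), the right-hand side is ∫_0^1/3 (3*sin(12*π*x)) v dx.


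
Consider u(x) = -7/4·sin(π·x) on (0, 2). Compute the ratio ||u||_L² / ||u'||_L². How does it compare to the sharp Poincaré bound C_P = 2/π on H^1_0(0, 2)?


||u||_L² / ||u'||_L² = 1/π < C_P = 2/π.

u(x) = -7/4·sin(π·x), so u'(x) = -7*π*cos(π*x)/4.
Writing u(x) = A·sin(kπx/L) with A = -7/4 and k = 2, use ∫_0^L sin²(kπx/L) dx = L/2 and ∫_0^L cos²(kπx/L) dx = L/2.
u² = 49/16·sin²(π·x) and (u')² = 49*π^2/16·cos²(π·x), and each of sin², cos² integrates to L/2 = 1 over (0, 2).
∫_0^2 u² dx = 49/16, so ||u||_L² = 7/4.
∫_0^2 (u')² dx = 49*π^2/16, so ||u'||_L² = 7*π/4.
Ratio ||u||_L² / ||u'||_L² = 1/π.
Sharp Poincaré constant on H^1_0(0, 2) is C_P = L/π = 2/π, achieved by sin(π/2·x).
This is the k = 2 harmonic; the ratio L/(kπ) is strictly less than C_P = L/π, consistent with the sharp inequality ||u||_L² ≤ C_P ||u'||_L².


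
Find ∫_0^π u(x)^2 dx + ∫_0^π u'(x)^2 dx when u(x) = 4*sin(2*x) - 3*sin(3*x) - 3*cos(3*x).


||u||_{H^1(0,π)}^2 = 192 + 130*π

u'(x) = 9*sin(3*x) + 8*cos(2*x) - 9*cos(3*x).
Expand u² and (u')² and integrate term by term on (0, π), using: for integers n ≥ 1, ∫_0^π sin²(nx) dx = ∫_0^π cos²(nx) dx = π/2; for n ≠ n', ∫_0^π sin(nx)sin(n'x) dx = ∫_0^π cos(nx)cos(n'x) dx = 0; and by product-to-sum, ∫_0^π sin(nx)cos(n'x) dx = ½∫_0^π [sin((n+n')x) + sin((n−n')x)] dx, which is 0 when n+n' is even and 2n/(n²−n'²) when n+n' is odd (it need not vanish on (0, π)).
  u² squared terms: (-3)²·∫cos(3x)² dx = 9·π/2 = 9*π/2;  (-3)²·∫sin(3x)² dx = 9·π/2 = 9*π/2;  (4)²·∫sin(2x)² dx = 16·π/2 = 8*π.
  u² cross terms: 2·(-3)·(-3)·∫cos(3x)·sin(3x) dx = 18·(0) = 0;  2·(-3)·(4)·∫cos(3x)·sin(2x) dx = -24·(-4/5) = 96/5;  2·(-3)·(4)·∫sin(3x)·sin(2x) dx = -24·(0) = 0.
  So ∫_0^π u² dx = 9*π/2 + 9*π/2 + 8*π + 0 + 96/5 + 0 = 96/5 + 17*π.
  (u')² squared terms: (-9)²·∫cos(3x)² dx = 81·π/2 = 81*π/2;  (8)²·∫cos(2x)² dx = 64·π/2 = 32*π;  (9)²·∫sin(3x)² dx = 81·π/2 = 81*π/2.
  (u')² cross terms: 2·(-9)·(8)·∫cos(3x)·cos(2x) dx = -144·(0) = 0;  2·(-9)·(9)·∫cos(3x)·sin(3x) dx = -162·(0) = 0;  2·(8)·(9)·∫cos(2x)·sin(3x) dx = 144·(6/5) = 864/5.
  So ∫_0^π (u')² dx = 81*π/2 + 32*π + 81*π/2 + 0 + 0 + 864/5 = 864/5 + 113*π.
||u||_{H^1}^2 = (96/5 + 17*π) + (864/5 + 113*π) = 192 + 130*π.


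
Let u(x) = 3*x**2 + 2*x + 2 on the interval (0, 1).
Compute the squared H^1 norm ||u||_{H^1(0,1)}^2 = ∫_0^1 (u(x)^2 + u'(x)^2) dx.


||u||_{H^1}^2 = 692/15

The H^1 norm (squared) on an interval (0, L) is
  ||u||_{H^1}^2 = ∫_0^L u(x)^2 dx + ∫_0^L u'(x)^2 dx.
Compute u'(x) = 6*x + 2.
Then u(x)^2 = 9*x**4 + 12*x**3 + 16*x**2 + 8*x + 4 and u'(x)^2 = 36*x**2 + 24*x + 4.
Integrate each monomial from 0 to 1 using ∫_0^1 c·x^n dx = c·1^(n+1)/(n+1):
  ∫_0^1 u(x)^2 dx = ∫_0^1 (9*x^4 + 12*x^3 + 16*x^2 + 8*x + 4) dx. Term by term:
    ∫_0^1 9*x^4 dx = 9/5;  ∫_0^1 12*x^3 dx = 3;  ∫_0^1 16*x^2 dx = 16/3;
    ∫_0^1 8*x dx = 4;  ∫_0^1 4 dx = 4.
  Sum: 9/5 + 3 + 16/3 + 4 + 4 = 272/15.
  ∫_0^1 u'(x)^2 dx = ∫_0^1 (36*x^2 + 24*x + 4) dx. Term by term:
    ∫_0^1 36*x^2 dx = 12;  ∫_0^1 24*x dx = 12;  ∫_0^1 4 dx = 4.
  Sum: 12 + 12 + 4 = 28.
Adding: ||u||_{H^1}^2 = 272/15 + 28 = 692/15.


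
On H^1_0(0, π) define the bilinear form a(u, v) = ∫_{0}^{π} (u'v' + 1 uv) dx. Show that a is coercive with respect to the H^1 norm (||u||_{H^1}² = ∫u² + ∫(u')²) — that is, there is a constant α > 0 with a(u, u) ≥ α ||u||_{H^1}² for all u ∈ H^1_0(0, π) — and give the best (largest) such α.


α = 1

Coercivity of a(·,·) on H^1_0(0, π) means a(u, u) ≥ α ||u||_{H^1}² for every u ∈ H^1_0.
The interval has length L = π, and Poincaré/coercivity depend only on L. Here a(u, u) = ∫(u')² + (1)·∫u².
Here c = 1 ≥ 1, so a(u,u) = ∫(u')² + c∫u² ≥ ∫(u')² + ∫u² = ||u||_{H^1}², i.e. α = 1 works. No larger α is possible: a(u,u) ≥ α||u||_{H^1}² means (1−α)∫(u')² ≥ (α−c)∫u², and for the modes u_n = sin(nπ(x−x₀)/L) (x₀ the left endpoint) one has ∫u_n²/∫(u_n')² = (L/(nπ))² → 0, so a(u_n,u_n)/||u_n||_{H^1}² → 1. Hence the optimal constant is α = 1.
Therefore α = 1.


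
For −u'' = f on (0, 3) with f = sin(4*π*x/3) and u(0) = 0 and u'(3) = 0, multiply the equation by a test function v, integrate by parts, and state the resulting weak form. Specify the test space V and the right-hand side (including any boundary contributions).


V = {v ∈ H^1(0, 3) : v(0) = 0} (test functions vanish at x = 0 where u is specified); weak form: ∫_0^3 u'v' dx = ∫_0^3 (sin(4*π*x/3)) v dx for all v ∈ V.

Multiply both sides by a test function v and integrate from 0 to 3:
  ∫_0^3 −u''(x) v(x) dx = ∫_0^3 f(x) v(x) dx.
Integrate the LHS by parts once:
  ∫_0^3 −u'' v dx = −[u'(x) v(x)]_0^3 + ∫_0^3 u'(x) v'(x) dx.
Thus ∫_0^3 u'(x) v'(x) dx = ∫_0^3 f(x) v(x) dx + [u'(x) v(x)]_0^3.
Choose V so that boundary terms are either known or forced to vanish.
Mixed BC: u(0) = 0 (Dirichlet) and u'(3) = 0 (Neumann). Define V = {v ∈ H^1(0, 3) : v(0) = 0}. Then [u' v]_0^3 = u'(3)·v(3) − u'(0)·0 = 0.
Weak formulation: find u (satisfying any essential BC) such that ∫_0^3 u'(x) v'(x) dx = ∫_0^3 f v dx for all v ∈ V (Dirichlet at 0 absorbed into V; the Neumann datum at x = 3 is zero, so no boundary term remains).
Substituting f(x) = sin(4*π*x/3), the right-hand side is ∫_0^3 (sin(4*π*x/3)) v dx.


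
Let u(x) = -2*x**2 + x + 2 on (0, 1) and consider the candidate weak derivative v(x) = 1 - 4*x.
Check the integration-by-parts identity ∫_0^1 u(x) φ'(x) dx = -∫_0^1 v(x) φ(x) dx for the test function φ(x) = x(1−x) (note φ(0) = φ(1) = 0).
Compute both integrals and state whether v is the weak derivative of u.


LHS = 1/6, RHS = 1/6. Yes, v = u' weakly.

u(x) = -2*x**2 + x + 2, classical derivative u'(x) = 1 - 4*x.
φ(x) = x(1−x), so φ'(x) = 1 - 2*x.
Note φ(0) = φ(1) = 0, so the boundary term u·φ vanishes.
LHS = ∫_0^1 u(x) φ'(x) dx = ∫_0^1 (4*x^3 - 4*x^2 - 3*x + 2) dx. Term by term:
  ∫_0^1 4*x^3 dx = 1;  ∫_0^1 -4*x^2 dx = -4/3;  ∫_0^1 -3*x dx = -3/2;
  ∫_0^1 2 dx = 2.
Sum: 1 − 4/3 − 3/2 + 2 = 1/6.
So LHS = 1/6.
∫_0^1 v(x) φ(x) dx = ∫_0^1 (4*x^3 - 5*x^2 + x) dx. Term by term:
  ∫_0^1 4*x^3 dx = 1;  ∫_0^1 -5*x^2 dx = -5/3;  ∫_0^1 x dx = 1/2.
Sum: 1 − 5/3 + 1/2 = -1/6.
So RHS = -∫_0^1 v(x) φ(x) dx = 1/6.
LHS = RHS, so the identity holds for this test φ.
Moreover u is smooth here and v(x) = u'(x) = 1 - 4*x pointwise, so the identity holds for every test function. Hence v is the weak derivative of u.
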